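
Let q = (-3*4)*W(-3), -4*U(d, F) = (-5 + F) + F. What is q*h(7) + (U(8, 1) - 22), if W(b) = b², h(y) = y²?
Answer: -21253/4 ≈ -5313.3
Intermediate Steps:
U(d, F) = 5/4 - F/2 (U(d, F) = -((-5 + F) + F)/4 = -(-5 + 2*F)/4 = 5/4 - F/2)
q = -108 (q = -3*4*(-3)² = -12*9 = -108)
q*h(7) + (U(8, 1) - 22) = -108*7² + ((5/4 - ½*1) - 22) = -108*49 + ((5/4 - ½) - 22) = -5292 + (¾ - 22) = -5292 - 85/4 = -21253/4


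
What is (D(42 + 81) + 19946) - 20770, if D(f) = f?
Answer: -701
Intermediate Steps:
(D(42 + 81) + 19946) - 20770 = ((42 + 81) + 19946) - 20770 = (123 + 19946) - 20770 = 20069 - 20770 = -701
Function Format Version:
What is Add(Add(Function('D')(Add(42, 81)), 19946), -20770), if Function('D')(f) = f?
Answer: -701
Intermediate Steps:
Add(Add(Function('D')(Add(42, 81)), 19946), -20770) = Add(Add(Add(42, 81), 19946), -20770) = Add(Add(123, 19946), -20770) = Add(20069, -20770) = -701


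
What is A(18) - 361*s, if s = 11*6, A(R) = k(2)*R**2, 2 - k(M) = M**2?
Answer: -24474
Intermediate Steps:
k(M) = 2 - M**2
A(R) = -2*R**2 (A(R) = (2 - 1*2**2)*R**2 = (2 - 1*4)*R**2 = (2 - 4)*R**2 = -2*R**2)
s = 66
A(18) - 361*s = -2*18**2 - 361*66 = -2*324 - 23826 = -648 - 23826 = -24474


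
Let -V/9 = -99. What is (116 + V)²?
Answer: 1014049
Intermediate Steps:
V = 891 (V = -9*(-99) = 891)
(116 + V)² = (116 + 891)² = 1007² = 1014049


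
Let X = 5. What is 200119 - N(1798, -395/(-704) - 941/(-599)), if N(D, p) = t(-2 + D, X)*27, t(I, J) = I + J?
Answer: 151492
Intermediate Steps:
N(D, p) = 81 + 27*D (N(D, p) = ((-2 + D) + 5)*27 = (3 + D)*27 = 81 + 27*D)
200119 - N(1798, -395/(-704) - 941/(-599)) = 200119 - (81 + 27*1798) = 200119 - (81 + 48546) = 200119 - 1*48627 = 200119 - 48627 = 151492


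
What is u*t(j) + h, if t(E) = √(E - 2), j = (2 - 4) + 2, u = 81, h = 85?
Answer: 85 + 81*I*√2 ≈ 85.0 + 114.55*I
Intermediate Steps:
j = 0 (j = -2 + 2 = 0)
t(E) = √(-2 + E)
u*t(j) + h = 81*√(-2 + 0) + 85 = 81*√(-2) + 85 = 81*(I*√2) + 85 = 81*I*√2 + 85 = 85 + 81*I*√2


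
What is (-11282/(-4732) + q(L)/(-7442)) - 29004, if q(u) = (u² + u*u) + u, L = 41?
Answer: -127665472566/4401943 ≈ -29002.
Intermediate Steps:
q(u) = u + 2*u² (q(u) = (u² + u²) + u = 2*u² + u = u + 2*u²)
(-11282/(-4732) + q(L)/(-7442)) - 29004 = (-11282/(-4732) + (41*(1 + 2*41))/(-7442)) - 29004 = (-11282*(-1/4732) + (41*(1 + 82))*(-1/7442)) - 29004 = (5641/2366 + (41*83)*(-1/7442)) - 29004 = (5641/2366 + 3403*(-1/7442)) - 29004 = (5641/2366 - 3403/7442) - 29004 = 8482206/4401943 - 29004 = -127665472566/4401943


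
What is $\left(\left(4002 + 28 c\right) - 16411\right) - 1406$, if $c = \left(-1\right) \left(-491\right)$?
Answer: $-67$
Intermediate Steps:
$c = 491$
$\left(\left(4002 + 28 c\right) - 16411\right) - 1406 = \left(\left(4002 + 28 \cdot 491\right) - 16411\right) - 1406 = \left(\left(4002 + 13748\right) - 16411\right) - 1406 = \left(17750 - 16411\right) - 1406 = 1339 - 1406 = -67$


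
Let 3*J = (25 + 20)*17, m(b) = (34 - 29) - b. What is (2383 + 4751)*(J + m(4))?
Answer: 1826304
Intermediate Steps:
m(b) = 5 - b
J = 255 (J = ((25 + 20)*17)/3 = (45*17)/3 = (⅓)*765 = 255)
(2383 + 4751)*(J + m(4)) = (2383 + 4751)*(255 + (5 - 1*4)) = 7134*(255 + (5 - 4)) = 7134*(255 + 1) = 7134*256 = 1826304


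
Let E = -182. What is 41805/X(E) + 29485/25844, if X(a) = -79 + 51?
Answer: -19278265/12922 ≈ -1491.9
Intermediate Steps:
X(a) = -28
41805/X(E) + 29485/25844 = 41805/(-28) + 29485/25844 = 41805*(-1/28) + 29485*(1/25844) = -41805/28 + 29485/25844 = -19278265/12922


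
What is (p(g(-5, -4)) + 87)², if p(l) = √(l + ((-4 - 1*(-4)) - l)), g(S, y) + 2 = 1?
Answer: 7569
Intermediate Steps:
g(S, y) = -1 (g(S, y) = -2 + 1 = -1)
p(l) = 0 (p(l) = √(l + ((-4 + 4) - l)) = √(l + (0 - l)) = √(l - l) = √0 = 0)
(p(g(-5, -4)) + 87)² = (0 + 87)² = 87² = 7569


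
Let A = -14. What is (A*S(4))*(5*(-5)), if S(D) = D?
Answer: 1400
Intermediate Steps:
(A*S(4))*(5*(-5)) = (-14*4)*(5*(-5)) = -56*(-25) = 1400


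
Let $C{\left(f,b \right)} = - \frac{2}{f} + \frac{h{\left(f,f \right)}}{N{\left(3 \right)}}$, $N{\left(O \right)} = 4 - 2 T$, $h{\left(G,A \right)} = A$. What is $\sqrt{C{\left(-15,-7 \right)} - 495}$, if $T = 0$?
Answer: $\frac{i \sqrt{448755}}{30} \approx 22.33 i$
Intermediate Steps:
$N{\left(O \right)} = 4$ ($N{\left(O \right)} = 4 - 0 = 4 + 0 = 4$)
$C{\left(f,b \right)} = - \frac{2}{f} + \frac{f}{4}$
$\sqrt{C{\left(-15,-7 \right)} - 495} = \sqrt{\left(- \frac{2}{-15} + \frac{1}{4} \left(-15\right)\right) - 495} = \sqrt{\left(\left(-2\right) \left(- \frac{1}{15}\right) - \frac{15}{4}\right) - 495} = \sqrt{\left(\frac{2}{15} - \frac{15}{4}\right) - 495} = \sqrt{- \frac{217}{60} - 495} = \sqrt{- \frac{29917}{60}} = \frac{i \sqrt{448755}}{30}$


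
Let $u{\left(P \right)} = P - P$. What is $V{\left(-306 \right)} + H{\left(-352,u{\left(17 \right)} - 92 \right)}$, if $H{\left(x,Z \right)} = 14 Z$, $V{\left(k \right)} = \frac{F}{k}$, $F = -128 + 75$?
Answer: $- \frac{394075}{306} \approx -1287.8$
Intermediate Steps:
$F = -53$
$u{\left(P \right)} = 0$
$V{\left(k \right)} = - \frac{53}{k}$
$V{\left(-306 \right)} + H{\left(-352,u{\left(17 \right)} - 92 \right)} = - \frac{53}{-306} + 14 \left(0 - 92\right) = \left(-53\right) \left(- \frac{1}{306}\right) + 14 \left(0 - 92\right) = \frac{53}{306} + 14 \left(-92\right) = \frac{53}{306} - 1288 = - \frac{394075}{306}$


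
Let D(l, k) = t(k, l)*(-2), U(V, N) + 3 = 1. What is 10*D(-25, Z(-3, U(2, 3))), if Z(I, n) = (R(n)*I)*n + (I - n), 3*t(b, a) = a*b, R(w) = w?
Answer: -6500/3 ≈ -2166.7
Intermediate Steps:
t(b, a) = a*b/3 (t(b, a) = (a*b)/3 = a*b/3)
U(V, N) = -2 (U(V, N) = -3 + 1 = -2)
Z(I, n) = I - n + I*n² (Z(I, n) = (n*I)*n + (I - n) = (I*n)*n + (I - n) = I*n² + (I - n) = I - n + I*n²)
D(l, k) = -2*k*l/3 (D(l, k) = (l*k/3)*(-2) = (k*l/3)*(-2) = -2*k*l/3)
10*D(-25, Z(-3, U(2, 3))) = 10*(-⅔*(-3 - 1*(-2) - 3*(-2)²)*(-25)) = 10*(-⅔*(-3 + 2 - 3*4)*(-25)) = 10*(-⅔*(-3 + 2 - 12)*(-25)) = 10*(-⅔*(-13)*(-25)) = 10*(-650/3) = -6500/3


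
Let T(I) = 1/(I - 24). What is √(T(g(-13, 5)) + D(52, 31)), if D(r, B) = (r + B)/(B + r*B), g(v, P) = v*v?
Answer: √3258578330/238235 ≈ 0.23961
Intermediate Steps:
g(v, P) = v²
T(I) = 1/(-24 + I)
D(r, B) = (B + r)/(B + B*r)
√(T(g(-13, 5)) + D(52, 31)) = √(1/(-24 + (-13)²) + (31 + 52)/(31*(1 + 52))) = √(1/(-24 + 169) + (1/31)*83/53) = √(1/145 + (1/31)*(1/53)*83) = √(1/145 + 83/1643) = √(13678/238235) = √3258578330/238235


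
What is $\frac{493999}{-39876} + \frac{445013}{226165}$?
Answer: $- \frac{93979945447}{9018555540} \approx -10.421$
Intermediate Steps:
$\frac{493999}{-39876} + \frac{445013}{226165} = 493999 \left(- \frac{1}{39876}\right) + 445013 \cdot \frac{1}{226165} = - \frac{493999}{39876} + \frac{445013}{226165} = - \frac{93979945447}{9018555540}$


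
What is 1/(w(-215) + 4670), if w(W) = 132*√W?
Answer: 467/2555506 - 33*I*√215/6388765 ≈ 0.00018274 - 7.5738e-5*I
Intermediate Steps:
1/(w(-215) + 4670) = 1/(132*√(-215) + 4670) = 1/(132*(I*√215) + 4670) = 1/(132*I*√215 + 4670) = 1/(4670 + 132*I*√215)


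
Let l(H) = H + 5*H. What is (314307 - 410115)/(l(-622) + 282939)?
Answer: -31936/93069 ≈ -0.34314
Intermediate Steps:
l(H) = 6*H
(314307 - 410115)/(l(-622) + 282939) = (314307 - 410115)/(6*(-622) + 282939) = -95808/(-3732 + 282939) = -95808/279207 = -95808*1/279207 = -31936/93069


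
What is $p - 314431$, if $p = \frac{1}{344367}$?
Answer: $- \frac{108279660176}{344367} \approx -3.1443 \cdot 10^{5}$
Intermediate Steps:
$p = \frac{1}{344367} \approx 2.9039 \cdot 10^{-6}$
$p - 314431 = \frac{1}{344367} - 314431 = - \frac{108279660176}{344367}$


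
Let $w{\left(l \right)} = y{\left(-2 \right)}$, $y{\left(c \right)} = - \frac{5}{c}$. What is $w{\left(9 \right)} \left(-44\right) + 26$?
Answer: $-84$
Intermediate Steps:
$w{\left(l \right)} = \frac{5}{2}$ ($w{\left(l \right)} = - \frac{5}{-2} = \left(-5\right) \left(- \frac{1}{2}\right) = \frac{5}{2}$)
$w{\left(9 \right)} \left(-44\right) + 26 = \frac{5}{2} \left(-44\right) + 26 = -110 + 26 = -84$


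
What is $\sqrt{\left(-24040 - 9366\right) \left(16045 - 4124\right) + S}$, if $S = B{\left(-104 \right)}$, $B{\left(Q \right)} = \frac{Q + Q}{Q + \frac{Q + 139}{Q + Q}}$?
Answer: $\frac{i \sqrt{186953986065778126}}{21667} \approx 19956.0 i$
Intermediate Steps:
$B{\left(Q \right)} = \frac{2 Q}{Q + \frac{139 + Q}{2 Q}}$
$S = \frac{43264}{21667}$ ($S = \frac{4 \left(-104\right)^{2}}{139 - 104 + 2 \left(-104\right)^{2}} = 4 \cdot 10816 \frac{1}{139 - 104 + 2 \cdot 10816} = 4 \cdot 10816 \frac{1}{139 - 104 + 21632} = 4 \cdot 10816 \cdot \frac{1}{21667} = \frac{43264}{21667} \approx 1.9968$)
$\sqrt{\left(-24040 - 9366\right) \left(16045 - 4124\right) + S} = \sqrt{\left(-24040 - 9366\right) \left(16045 - 4124\right) + \frac{43264}{21667}} = \sqrt{\left(-33406\right) 11921 + \frac{43264}{21667}} = \sqrt{-398232926 + \frac{43264}{21667}} = \sqrt{- \frac{8628512764378}{21667}} = \frac{i \sqrt{186953986065778126}}{21667}$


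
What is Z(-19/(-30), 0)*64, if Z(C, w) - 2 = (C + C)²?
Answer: 51904/225 ≈ 230.68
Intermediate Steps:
Z(C, w) = 2 + 4*C² (Z(C, w) = 2 + (C + C)² = 2 + (2*C)² = 2 + 4*C²)
Z(-19/(-30), 0)*64 = (2 + 4*(-19/(-30))²)*64 = (2 + 4*(-19*(-1/30))²)*64 = (2 + 4*(19/30)²)*64 = (2 + 4*(361/900))*64 = (2 + 361/225)*64 = (811/225)*64 = 51904/225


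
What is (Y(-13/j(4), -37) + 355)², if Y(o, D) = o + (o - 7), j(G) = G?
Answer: 466489/4 ≈ 1.1662e+5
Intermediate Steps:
Y(o, D) = -7 + 2*o (Y(o, D) = o + (-7 + o) = -7 + 2*o)
(Y(-13/j(4), -37) + 355)² = ((-7 + 2*(-13/4)) + 355)² = ((-7 - 13/2) + 355)² = (-27/2 + 355)² = (683/2)² = 466489/4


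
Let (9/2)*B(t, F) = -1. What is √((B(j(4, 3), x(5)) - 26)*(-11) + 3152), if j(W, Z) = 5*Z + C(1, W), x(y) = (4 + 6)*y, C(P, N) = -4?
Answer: 2*√7741/3 ≈ 58.655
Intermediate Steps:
x(y) = 10*y
j(W, Z) = -4 + 5*Z (j(W, Z) = 5*Z - 4 = -4 + 5*Z)
B(t, F) = -2/9 (B(t, F) = (2/9)*(-1) = -2/9)
√((B(j(4, 3), x(5)) - 26)*(-11) + 3152) = √((-2/9 - 26)*(-11) + 3152) = √(-236/9*(-11) + 3152) = √(2596/9 + 3152) = √(30964/9) = 2*√7741/3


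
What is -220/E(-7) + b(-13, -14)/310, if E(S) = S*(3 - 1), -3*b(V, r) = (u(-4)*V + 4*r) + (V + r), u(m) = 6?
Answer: 103427/6510 ≈ 15.887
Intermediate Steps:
b(V, r) = -7*V/3 - 5*r/3 (b(V, r) = -((6*V + 4*r) + (V + r))/3 = -((4*r + 6*V) + (V + r))/3 = -(5*r + 7*V)/3 = -7*V/3 - 5*r/3)
E(S) = 2*S (E(S) = S*2 = 2*S)
-220/E(-7) + b(-13, -14)/310 = -220/(2*(-7)) + (-7/3*(-13) - 5/3*(-14))/310 = -220/(-14) + (91/3 + 70/3)*(1/310) = -220*(-1/14) + (161/3)*(1/310) = 110/7 + 161/930 = 103427/6510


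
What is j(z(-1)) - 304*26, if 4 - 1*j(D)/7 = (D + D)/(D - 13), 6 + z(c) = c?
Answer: -78809/10 ≈ -7880.9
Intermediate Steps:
z(c) = -6 + c
j(D) = 28 - 14*D/(-13 + D) (j(D) = 28 - 7*(D + D)/(D - 13) = 28 - 7*2*D/(-13 + D) = 28 - 14*D/(-13 + D))
j(z(-1)) - 304*26 = 14*(-26 + (-6 - 1))/(-13 + (-6 - 1)) - 304*26 = 14*(-26 - 7)/(-13 - 7) - 7904 = 14*(-33)/(-20) - 7904 = 14*(-1/20)*(-33) - 7904 = 231/10 - 7904 = -78809/10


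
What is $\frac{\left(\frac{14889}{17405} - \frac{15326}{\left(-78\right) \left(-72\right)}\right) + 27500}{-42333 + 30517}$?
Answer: $- \frac{1343922533797}{577486203840} \approx -2.3272$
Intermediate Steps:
$\frac{\left(\frac{14889}{17405} - \frac{15326}{\left(-78\right) \left(-72\right)}\right) + 27500}{-42333 + 30517} = \frac{\left(14889 \cdot \frac{1}{17405} - \frac{15326}{5616}\right) + 27500}{-11816} = \left(\left(\frac{14889}{17405} - \frac{7663}{2808}\right) + 27500\right) \left(- \frac{1}{11816}\right) = \left(- \frac{91566203}{48873240} + 27500\right) \left(- \frac{1}{11816}\right) = \frac{1343922533797}{48873240} \left(- \frac{1}{11816}\right) = - \frac{1343922533797}{577486203840}$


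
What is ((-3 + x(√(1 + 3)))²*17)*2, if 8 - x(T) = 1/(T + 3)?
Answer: 19584/25 ≈ 783.36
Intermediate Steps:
x(T) = 8 - 1/(3 + T) (x(T) = 8 - 1/(T + 3) = 8 - 1/(3 + T))
((-3 + x(√(1 + 3)))²*17)*2 = ((-3 + (23 + 8*√(1 + 3))/(3 + √(1 + 3)))²*17)*2 = ((-3 + (23 + 8*√4)/(3 + √4))²*17)*2 = ((-3 + (23 + 8*2)/(3 + 2))²*17)*2 = ((-3 + (23 + 16)/5)²*17)*2 = ((-3 + (⅕)*39)²*17)*2 = ((-3 + 39/5)²*17)*2 = ((24/5)²*17)*2 = ((576/25)*17)*2 = (9792/25)*2 = 19584/25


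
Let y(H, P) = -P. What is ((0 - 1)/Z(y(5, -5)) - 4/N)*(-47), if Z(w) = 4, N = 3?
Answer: 893/12 ≈ 74.417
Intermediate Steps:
((0 - 1)/Z(y(5, -5)) - 4/N)*(-47) = ((0 - 1)/4 - 4/3)*(-47) = (-1*¼ - 4*⅓)*(-47) = (-¼ - 4/3)*(-47) = -19/12*(-47) = 893/12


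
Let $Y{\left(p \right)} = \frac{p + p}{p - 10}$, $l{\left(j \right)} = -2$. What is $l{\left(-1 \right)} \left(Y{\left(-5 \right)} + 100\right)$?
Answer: $- \frac{604}{3} \approx -201.33$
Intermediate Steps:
$Y{\left(p \right)} = \frac{2 p}{-10 + p}$
$l{\left(-1 \right)} \left(Y{\left(-5 \right)} + 100\right) = - 2 \left(2 \left(-5\right) \frac{1}{-10 - 5} + 100\right) = - 2 \left(2 \left(-5\right) \frac{1}{-15} + 100\right) = - 2 \left(2 \left(-5\right) \left(- \frac{1}{15}\right) + 100\right) = - 2 \left(\frac{2}{3} + 100\right) = \left(-2\right) \frac{302}{3} = - \frac{604}{3}$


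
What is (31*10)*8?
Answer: 2480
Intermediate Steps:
(31*10)*8 = 310*8 = 2480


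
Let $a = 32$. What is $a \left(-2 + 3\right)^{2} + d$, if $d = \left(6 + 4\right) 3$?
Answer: $62$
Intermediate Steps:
$d = 30$ ($d = 10 \cdot 3 = 30$)
$a \left(-2 + 3\right)^{2} + d = 32 \left(-2 + 3\right)^{2} + 30 = 32 \cdot 1^{2} + 30 = 32 \cdot 1 + 30 = 32 + 30 = 62$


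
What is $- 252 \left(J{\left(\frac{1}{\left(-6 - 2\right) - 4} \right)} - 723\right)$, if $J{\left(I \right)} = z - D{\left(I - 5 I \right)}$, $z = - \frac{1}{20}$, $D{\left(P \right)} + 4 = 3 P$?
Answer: $\frac{907263}{5} \approx 1.8145 \cdot 10^{5}$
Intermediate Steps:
$D{\left(P \right)} = -4 + 3 P$
$z = - \frac{1}{20}$ ($z = \left(-1\right) \frac{1}{20} = - \frac{1}{20} \approx -0.05$)
$J{\left(I \right)} = \frac{79}{20} + 12 I$ ($J{\left(I \right)} = - \frac{1}{20} - \left(-4 + 3 \left(I - 5 I\right)\right) = - \frac{1}{20} - \left(-4 + 3 \left(- 4 I\right)\right) = - \frac{1}{20} - \left(-4 - 12 I\right) = - \frac{1}{20} + \left(4 + 12 I\right) = \frac{79}{20} + 12 I$)
$- 252 \left(J{\left(\frac{1}{\left(-6 - 2\right) - 4} \right)} - 723\right) = - 252 \left(\left(\frac{79}{20} + \frac{12}{\left(-6 - 2\right) - 4}\right) - 723\right) = - 252 \left(\left(\frac{79}{20} + \frac{12}{-8 - 4}\right) - 723\right) = - 252 \left(\left(\frac{79}{20} + \frac{12}{-12}\right) - 723\right) = - 252 \left(\left(\frac{79}{20} + 12 \left(- \frac{1}{12}\right)\right) - 723\right) = - 252 \left(\left(\frac{79}{20} - 1\right) - 723\right) = - 252 \left(\frac{59}{20} - 723\right) = \left(-252\right) \left(- \frac{14401}{20}\right) = \frac{907263}{5}$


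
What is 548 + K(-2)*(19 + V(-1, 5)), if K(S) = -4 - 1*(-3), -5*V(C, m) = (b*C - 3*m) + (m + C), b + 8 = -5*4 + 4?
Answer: 2658/5 ≈ 531.60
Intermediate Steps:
b = -24 (b = -8 + (-5*4 + 4) = -8 + (-20 + 4) = -8 - 16 = -24)
V(C, m) = 2*m/5 + 23*C/5 (V(C, m) = -((-24*C - 3*m) + (m + C))/5 = -((-24*C - 3*m) + (C + m))/5 = -(-23*C - 2*m)/5 = 2*m/5 + 23*C/5)
K(S) = -1 (K(S) = -4 + 3 = -1)
548 + K(-2)*(19 + V(-1, 5)) = 548 - (19 + ((⅖)*5 + (23/5)*(-1))) = 548 - (19 + (2 - 23/5)) = 548 - (19 - 13/5) = 548 - 1*82/5 = 548 - 82/5 = 2658/5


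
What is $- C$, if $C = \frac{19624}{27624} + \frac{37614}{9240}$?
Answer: $- \frac{25424477}{5317620} \approx -4.7812$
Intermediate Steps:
$C = \frac{25424477}{5317620}$ ($C = 19624 \cdot \frac{1}{27624} + 37614 \cdot \frac{1}{9240} = \frac{2453}{3453} + \frac{6269}{1540} = \frac{25424477}{5317620} \approx 4.7812$)
$- C = \left(-1\right) \frac{25424477}{5317620} = - \frac{25424477}{5317620}$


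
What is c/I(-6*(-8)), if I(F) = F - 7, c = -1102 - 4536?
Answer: -5638/41 ≈ -137.51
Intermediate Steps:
c = -5638
I(F) = -7 + F
c/I(-6*(-8)) = -5638/(-7 - 6*(-8)) = -5638/(-7 + 48) = -5638/41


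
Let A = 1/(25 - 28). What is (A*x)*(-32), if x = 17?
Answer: 544/3 ≈ 181.33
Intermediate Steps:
A = -⅓ (A = 1/(-3) = -⅓ ≈ -0.33333)
(A*x)*(-32) = -⅓*17*(-32) = -17/3*(-32) = 544/3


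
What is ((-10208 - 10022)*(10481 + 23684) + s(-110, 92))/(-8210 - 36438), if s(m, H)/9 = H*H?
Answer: 345540887/22324 ≈ 15478.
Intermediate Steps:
s(m, H) = 9*H² (s(m, H) = 9*(H*H) = 9*H²)
((-10208 - 10022)*(10481 + 23684) + s(-110, 92))/(-8210 - 36438) = ((-10208 - 10022)*(10481 + 23684) + 9*92²)/(-8210 - 36438) = (-20230*34165 + 9*8464)/(-44648) = (-691157950 + 76176)*(-1/44648) = -691081774*(-1/44648) = 345540887/22324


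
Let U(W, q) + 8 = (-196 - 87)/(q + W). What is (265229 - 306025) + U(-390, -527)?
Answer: -37416985/917 ≈ -40804.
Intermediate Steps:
U(W, q) = -8 - 283/(W + q) (U(W, q) = -8 + (-196 - 87)/(q + W) = -8 - 283/(W + q))
(265229 - 306025) + U(-390, -527) = (265229 - 306025) + (-283 - 8*(-390) - 8*(-527))/(-390 - 527) = -40796 + (-283 + 3120 + 4216)/(-917) = -40796 - 1/917*7053 = -40796 - 7053/917 = -37416985/917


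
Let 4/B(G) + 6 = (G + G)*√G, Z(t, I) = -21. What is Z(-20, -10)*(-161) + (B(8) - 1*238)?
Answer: 1580935/503 + 32*√2/503 ≈ 3143.1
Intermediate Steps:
B(G) = 4/(-6 + 2*G^(3/2)) (B(G) = 4/(-6 + (G + G)*√G) = 4/(-6 + (2*G)*√G) = 4/(-6 + 2*G^(3/2)))
Z(-20, -10)*(-161) + (B(8) - 1*238) = -21*(-161) + (2/(-3 + 8^(3/2)) - 1*238) = 3381 + (2/(-3 + 16*√2) - 238) = 3381 + (-238 + 2/(-3 + 16*√2)) = 3143 + 2/(-3 + 16*√2)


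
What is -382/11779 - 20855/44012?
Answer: -262463629/518417348 ≈ -0.50628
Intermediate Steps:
-382/11779 - 20855/44012 = -262463629/518417348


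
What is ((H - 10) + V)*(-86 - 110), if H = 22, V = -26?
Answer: 2744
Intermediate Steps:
((H - 10) + V)*(-86 - 110) = ((22 - 10) - 26)*(-86 - 110) = (12 - 26)*(-196) = -14*(-196) = 2744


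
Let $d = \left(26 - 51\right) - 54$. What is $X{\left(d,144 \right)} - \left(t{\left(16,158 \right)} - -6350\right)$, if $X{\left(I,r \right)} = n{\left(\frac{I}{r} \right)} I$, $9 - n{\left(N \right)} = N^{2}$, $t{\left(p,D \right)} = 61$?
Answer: $- \frac{147188753}{20736} \approx -7098.2$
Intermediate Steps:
$n{\left(N \right)} = 9 - N^{2}$
$d = -79$ ($d = -25 - 54 = -79$)
$X{\left(I,r \right)} = I \left(9 - \frac{I^{2}}{r^{2}}\right)$ ($X{\left(I,r \right)} = \left(9 - \left(\frac{I}{r}\right)^{2}\right) I = \left(9 - \frac{I^{2}}{r^{2}}\right) I = I \left(9 - \frac{I^{2}}{r^{2}}\right)$)
$X{\left(d,144 \right)} - \left(t{\left(16,158 \right)} - -6350\right) = \left(9 \left(-79\right) - \frac{\left(-79\right)^{3}}{20736}\right) - \left(61 - -6350\right) = \left(-711 - \left(-493039\right) \frac{1}{20736}\right) - \left(61 + 6350\right) = \left(-711 + \frac{493039}{20736}\right) - 6411 = - \frac{14250257}{20736} - 6411 = - \frac{147188753}{20736}$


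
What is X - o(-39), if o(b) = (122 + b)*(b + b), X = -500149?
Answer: -493675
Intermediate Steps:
o(b) = 2*b*(122 + b) (o(b) = (122 + b)*(2*b) = 2*b*(122 + b))
X - o(-39) = -500149 - 2*(-39)*(122 - 39) = -500149 - 2*(-39)*83 = -500149 - 1*(-6474) = -500149 + 6474 = -493675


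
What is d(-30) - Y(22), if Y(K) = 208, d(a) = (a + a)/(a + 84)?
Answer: -1882/9 ≈ -209.11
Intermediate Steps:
d(a) = 2*a/(84 + a) (d(a) = (2*a)/(84 + a) = 2*a/(84 + a))
d(-30) - Y(22) = 2*(-30)/(84 - 30) - 1*208 = 2*(-30)/54 - 208 = 2*(-30)*(1/54) - 208 = -10/9 - 208 = -1882/9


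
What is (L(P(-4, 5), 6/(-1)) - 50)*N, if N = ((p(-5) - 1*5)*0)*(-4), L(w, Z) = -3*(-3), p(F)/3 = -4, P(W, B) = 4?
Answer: 0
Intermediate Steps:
p(F) = -12 (p(F) = 3*(-4) = -12)
L(w, Z) = 9
N = 0 (N = ((-12 - 1*5)*0)*(-4) = ((-12 - 5)*0)*(-4) = -17*0*(-4) = 0*(-4) = 0)
(L(P(-4, 5), 6/(-1)) - 50)*N = (9 - 50)*0 = -41*0 = 0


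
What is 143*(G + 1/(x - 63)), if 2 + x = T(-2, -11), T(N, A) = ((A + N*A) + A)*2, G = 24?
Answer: 17149/5 ≈ 3429.8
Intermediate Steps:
T(N, A) = 4*A + 2*A*N (T(N, A) = ((A + A*N) + A)*2 = (2*A + A*N)*2 = 4*A + 2*A*N)
x = -2 (x = -2 + 2*(-11)*(2 - 2) = -2 + 2*(-11)*0 = -2 + 0 = -2)
143*(G + 1/(x - 63)) = 143*(24 + 1/(-2 - 63)) = 143*(24 + 1/(-65)) = 143*(24 - 1/65) = 143*(1559/65) = 17149/5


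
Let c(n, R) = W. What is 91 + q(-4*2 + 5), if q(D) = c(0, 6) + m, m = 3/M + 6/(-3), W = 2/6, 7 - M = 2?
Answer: 1349/15 ≈ 89.933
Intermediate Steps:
M = 5 (M = 7 - 1*2 = 7 - 2 = 5)
W = 1/3 (W = 2*(1/6) = 1/3 ≈ 0.33333)
c(n, R) = 1/3
m = -7/5 (m = 3/5 + 6/(-3) = 3*(1/5) + 6*(-1/3) = 3/5 - 2 = -7/5 ≈ -1.4000)
q(D) = -16/15 (q(D) = 1/3 - 7/5 = -16/15)
91 + q(-4*2 + 5) = 91 - 16/15 = 1349/15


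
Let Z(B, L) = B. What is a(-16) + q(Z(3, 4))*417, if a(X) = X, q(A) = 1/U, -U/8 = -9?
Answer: -245/24 ≈ -10.208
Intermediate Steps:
U = 72 (U = -8*(-9) = 72)
q(A) = 1/72
a(-16) + q(Z(3, 4))*417 = -16 + (1/72)*417 = -16 + 139/24 = -245/24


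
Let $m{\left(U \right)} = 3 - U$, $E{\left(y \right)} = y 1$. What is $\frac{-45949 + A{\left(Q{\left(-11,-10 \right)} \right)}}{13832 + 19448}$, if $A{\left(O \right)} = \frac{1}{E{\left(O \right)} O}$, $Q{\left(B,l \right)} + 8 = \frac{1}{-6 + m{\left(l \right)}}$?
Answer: $- \frac{34748919}{25168000} \approx -1.3807$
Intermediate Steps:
$E{\left(y \right)} = y$
$Q{\left(B,l \right)} = -8 + \frac{1}{-3 - l}$ ($Q{\left(B,l \right)} = -8 + \frac{1}{-6 - \left(-3 + l\right)} = -8 + \frac{1}{-3 - l}$)
$A{\left(O \right)} = \frac{1}{O^{2}}$ ($A{\left(O \right)} = \frac{1}{O O} = \frac{1}{O^{2}}$)
$\frac{-45949 + A{\left(Q{\left(-11,-10 \right)} \right)}}{13832 + 19448} = \frac{-45949 + \frac{1}{\left(-25 - -80\right)^{2} \frac{1}{\left(3 - 10\right)^{2}}}}{13832 + 19448} = \frac{-45949 + \frac{1}{\frac{1}{49} \left(-25 + 80\right)^{2}}}{33280} = \left(-45949 + \frac{1}{\frac{3025}{49}}\right) \frac{1}{33280} = \left(-45949 + \frac{49}{3025}\right) \frac{1}{33280} = \left(- \frac{138995676}{3025}\right) \frac{1}{33280} = - \frac{34748919}{25168000}$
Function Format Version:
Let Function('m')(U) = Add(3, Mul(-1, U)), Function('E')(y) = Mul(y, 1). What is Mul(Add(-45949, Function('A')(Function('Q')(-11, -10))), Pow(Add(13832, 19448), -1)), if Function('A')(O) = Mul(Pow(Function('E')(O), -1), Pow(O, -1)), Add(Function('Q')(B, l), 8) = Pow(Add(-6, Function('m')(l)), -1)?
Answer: Rational(-34748919, 25168000) ≈ -1.3807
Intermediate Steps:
Function('E')(y) = y
Function('Q')(B, l) = Add(-8, Pow(Add(-3, Mul(-1, l)), -1)) (Function('Q')(B, l) = Add(-8, Pow(Add(-6, Add(3, Mul(-1, l))), -1)) = Add(-8, Pow(Add(-3, Mul(-1, l)), -1)))
Function('A')(O) = Pow(O, -2) (Function('A')(O) = Mul(Pow(O, -1), Pow(O, -1)) = Pow(O, -2))
Mul(Add(-45949, Function('A')(Function('Q')(-11, -10))), Pow(Add(13832, 19448), -1)) = Mul(Add(-45949, Pow(Mul(Pow(Add(3, -10), -1), Add(-25, Mul(-8, -10))), -2)), Pow(Add(13832, 19448), -1)) = Mul(Add(-45949, Pow(Mul(Pow(-7, -1), Add(-25, 80)), -2)), Pow(33280, -1)) = Mul(Add(-45949, Pow(Mul(Rational(-1, 7), 55), -2)), Rational(1, 33280)) = Mul(Add(-45949, Pow(Rational(-55, 7), -2)), Rational(1, 33280)) = Mul(Add(-45949, Rational(49, 3025)), Rational(1, 33280)) = Mul(Rational(-138995676, 3025), Rational(1, 33280)) = Rational(-34748919, 25168000)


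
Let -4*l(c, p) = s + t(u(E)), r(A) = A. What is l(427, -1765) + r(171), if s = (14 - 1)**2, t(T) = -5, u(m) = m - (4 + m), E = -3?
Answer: 130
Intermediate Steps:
u(m) = -4 (u(m) = m + (-4 - m) = -4)
s = 169 (s = 13**2 = 169)
l(c, p) = -41 (l(c, p) = -(169 - 5)/4 = -1/4*164 = -41)
l(427, -1765) + r(171) = -41 + 171 = 130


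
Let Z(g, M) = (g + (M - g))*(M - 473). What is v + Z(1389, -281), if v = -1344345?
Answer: -1132471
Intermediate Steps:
Z(g, M) = M*(-473 + M)
v + Z(1389, -281) = -1344345 - 281*(-473 - 281) = -1344345 - 281*(-754) = -1344345 + 211874 = -1132471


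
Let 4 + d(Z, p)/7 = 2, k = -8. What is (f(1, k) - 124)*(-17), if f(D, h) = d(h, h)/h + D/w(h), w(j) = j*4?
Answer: 66521/32 ≈ 2078.8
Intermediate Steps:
w(j) = 4*j
d(Z, p) = -14 (d(Z, p) = -28 + 7*2 = -28 + 14 = -14)
f(D, h) = -14/h + D/(4*h) (f(D, h) = -14/h + D/((4*h)) = -14/h + D*(1/(4*h)) = -14/h + D/(4*h))
(f(1, k) - 124)*(-17) = ((¼)*(-56 + 1)/(-8) - 124)*(-17) = ((¼)*(-⅛)*(-55) - 124)*(-17) = (55/32 - 124)*(-17) = -3913/32*(-17) = 66521/32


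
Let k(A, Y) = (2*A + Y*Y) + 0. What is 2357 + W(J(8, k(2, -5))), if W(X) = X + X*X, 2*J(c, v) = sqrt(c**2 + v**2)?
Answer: 10333/4 + sqrt(905)/2 ≈ 2598.3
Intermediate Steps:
k(A, Y) = Y**2 + 2*A (k(A, Y) = (2*A + Y**2) + 0 = (Y**2 + 2*A) + 0 = Y**2 + 2*A)
J(c, v) = sqrt(c**2 + v**2)/2
W(X) = X + X**2
2357 + W(J(8, k(2, -5))) = 2357 + (sqrt(8**2 + ((-5)**2 + 2*2)**2)/2)*(1 + sqrt(8**2 + ((-5)**2 + 2*2)**2)/2) = 2357 + (sqrt(64 + (25 + 4)**2)/2)*(1 + sqrt(64 + (25 + 4)**2)/2) = 2357 + (sqrt(64 + 29**2)/2)*(1 + sqrt(64 + 29**2)/2) = 2357 + (sqrt(64 + 841)/2)*(1 + sqrt(64 + 841)/2) = 2357 + (sqrt(905)/2)*(1 + sqrt(905)/2) = 2357 + sqrt(905)*(1 + sqrt(905)/2)/2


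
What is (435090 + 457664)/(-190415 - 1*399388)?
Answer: -892754/589803 ≈ -1.5136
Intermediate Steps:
(435090 + 457664)/(-190415 - 1*399388) = 892754/(-190415 - 399388) = 892754/(-589803) = 892754*(-1/589803) = -892754/589803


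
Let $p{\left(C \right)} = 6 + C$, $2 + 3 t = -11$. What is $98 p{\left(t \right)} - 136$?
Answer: $\frac{82}{3} \approx 27.333$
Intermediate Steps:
$t = - \frac{13}{3}$ ($t = - \frac{2}{3} + \frac{1}{3} \left(-11\right) = - \frac{2}{3} - \frac{11}{3} = - \frac{13}{3} \approx -4.3333$)
$98 p{\left(t \right)} - 136 = 98 \left(6 - \frac{13}{3}\right) - 136 = 98 \cdot \frac{5}{3} - 136 = \frac{490}{3} - 136 = \frac{82}{3}$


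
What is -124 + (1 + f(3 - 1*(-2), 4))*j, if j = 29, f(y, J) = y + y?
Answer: 195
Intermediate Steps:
f(y, J) = 2*y
-124 + (1 + f(3 - 1*(-2), 4))*j = -124 + (1 + 2*(3 - 1*(-2)))*29 = -124 + (1 + 2*(3 + 2))*29 = -124 + (1 + 2*5)*29 = -124 + (1 + 10)*29 = -124 + 11*29 = -124 + 319 = 195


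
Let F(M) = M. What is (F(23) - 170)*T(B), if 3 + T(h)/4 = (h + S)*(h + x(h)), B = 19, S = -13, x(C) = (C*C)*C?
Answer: -24263820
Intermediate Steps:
x(C) = C³ (x(C) = C²*C = C³)
T(h) = -12 + 4*(-13 + h)*(h + h³) (T(h) = -12 + 4*((h - 13)*(h + h³)) = -12 + 4*((-13 + h)*(h + h³)) = -12 + 4*(-13 + h)*(h + h³))
(F(23) - 170)*T(B) = (23 - 170)*(-12 - 52*19 - 52*19³ + 4*19² + 4*19⁴) = -147*(-12 - 988 - 52*6859 + 4*361 + 4*130321) = -147*(-12 - 988 - 356668 + 1444 + 521284) = -147*165060 = -24263820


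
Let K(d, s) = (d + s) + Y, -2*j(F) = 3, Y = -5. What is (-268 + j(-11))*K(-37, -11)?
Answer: 28567/2 ≈ 14284.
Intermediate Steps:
j(F) = -3/2 (j(F) = -½*3 = -3/2)
K(d, s) = -5 + d + s (K(d, s) = (d + s) - 5 = -5 + d + s)
(-268 + j(-11))*K(-37, -11) = (-268 - 3/2)*(-5 - 37 - 11) = -539/2*(-53) = 28567/2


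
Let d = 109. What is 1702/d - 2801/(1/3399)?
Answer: -1037743589/109 ≈ -9.5206e+6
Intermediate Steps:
1702/d - 2801/(1/3399) = 1702/109 - 2801/(1/3399) = 1702*(1/109) - 2801/1/3399 = 1702/109 - 2801*3399 = 1702/109 - 9520599 = -1037743589/109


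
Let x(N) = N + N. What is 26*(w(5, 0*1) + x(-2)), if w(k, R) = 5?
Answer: 26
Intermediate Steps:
x(N) = 2*N
26*(w(5, 0*1) + x(-2)) = 26*(5 + 2*(-2)) = 26*(5 - 4) = 26*1 = 26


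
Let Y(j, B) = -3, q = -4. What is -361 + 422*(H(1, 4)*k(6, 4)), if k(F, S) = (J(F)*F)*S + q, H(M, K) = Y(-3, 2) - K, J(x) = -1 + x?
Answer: -343025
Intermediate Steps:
H(M, K) = -3 - K
k(F, S) = -4 + F*S*(-1 + F) (k(F, S) = ((-1 + F)*F)*S - 4 = (F*(-1 + F))*S - 4 = F*S*(-1 + F) - 4 = -4 + F*S*(-1 + F))
-361 + 422*(H(1, 4)*k(6, 4)) = -361 + 422*((-3 - 1*4)*(-4 + 6*4*(-1 + 6))) = -361 + 422*((-3 - 4)*(-4 + 6*4*5)) = -361 + 422*(-7*(-4 + 120)) = -361 + 422*(-7*116) = -361 + 422*(-812) = -361 - 342664 = -343025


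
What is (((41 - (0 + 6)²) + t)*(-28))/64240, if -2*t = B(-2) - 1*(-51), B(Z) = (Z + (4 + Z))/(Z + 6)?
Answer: 287/32120 ≈ 0.0089352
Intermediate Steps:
B(Z) = (4 + 2*Z)/(6 + Z)
t = -51/2 (t = -(2*(2 - 2)/(6 - 2) - 1*(-51))/2 = -(2*0/4 + 51)/2 = -(2*(¼)*0 + 51)/2 = -(0 + 51)/2 = -½*51 = -51/2 ≈ -25.500)
(((41 - (0 + 6)²) + t)*(-28))/64240 = (((41 - (0 + 6)²) - 51/2)*(-28))/64240 = (((41 - 1*6²) - 51/2)*(-28))*(1/64240) = (((41 - 1*36) - 51/2)*(-28))*(1/64240) = (((41 - 36) - 51/2)*(-28))*(1/64240) = ((5 - 51/2)*(-28))*(1/64240) = -41/2*(-28)*(1/64240) = 574*(1/64240) = 287/32120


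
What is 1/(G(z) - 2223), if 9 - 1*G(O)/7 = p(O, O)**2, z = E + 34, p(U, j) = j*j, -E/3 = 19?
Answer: -1/1961047 ≈ -5.0993e-7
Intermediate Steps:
E = -57 (E = -3*19 = -57)
p(U, j) = j**2
z = -23 (z = -57 + 34 = -23)
G(O) = 63 - 7*O**4
1/(G(z) - 2223) = 1/((63 - 7*(-23)**4) - 2223) = 1/((63 - 7*279841) - 2223) = 1/((63 - 1958887) - 2223) = 1/(-1958824 - 2223) = 1/(-1961047) = -1/1961047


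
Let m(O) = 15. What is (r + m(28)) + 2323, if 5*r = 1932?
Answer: 13622/5 ≈ 2724.4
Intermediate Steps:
r = 1932/5 (r = (⅕)*1932 = 1932/5 ≈ 386.40)
(r + m(28)) + 2323 = (1932/5 + 15) + 2323 = 2007/5 + 2323 = 13622/5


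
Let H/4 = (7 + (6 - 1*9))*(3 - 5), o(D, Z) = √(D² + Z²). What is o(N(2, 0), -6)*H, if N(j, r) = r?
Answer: -192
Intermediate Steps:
H = -32 (H = 4*((7 + (6 - 1*9))*(3 - 5)) = 4*((7 + (6 - 9))*(-2)) = 4*((7 - 3)*(-2)) = 4*(4*(-2)) = 4*(-8) = -32)
o(N(2, 0), -6)*H = √(0² + (-6)²)*(-32) = √(0 + 36)*(-32) = √36*(-32) = 6*(-32) = -192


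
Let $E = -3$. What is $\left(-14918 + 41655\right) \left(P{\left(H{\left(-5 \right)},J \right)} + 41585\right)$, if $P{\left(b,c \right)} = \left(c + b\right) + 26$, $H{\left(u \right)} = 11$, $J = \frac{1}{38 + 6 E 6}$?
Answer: $\frac{77899292243}{70} \approx 1.1128 \cdot 10^{9}$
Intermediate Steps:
$J = - \frac{1}{70}$ ($J = \frac{1}{38 + 6 \left(-3\right) 6} = \frac{1}{38 - 108} = \frac{1}{-70} = - \frac{1}{70} \approx -0.014286$)
$P{\left(b,c \right)} = 26 + b + c$ ($P{\left(b,c \right)} = \left(b + c\right) + 26 = 26 + b + c$)
$\left(-14918 + 41655\right) \left(P{\left(H{\left(-5 \right)},J \right)} + 41585\right) = \left(-14918 + 41655\right) \left(\left(26 + 11 - \frac{1}{70}\right) + 41585\right) = 26737 \left(\frac{2589}{70} + 41585\right) = 26737 \cdot \frac{2913539}{70} = \frac{77899292243}{70}$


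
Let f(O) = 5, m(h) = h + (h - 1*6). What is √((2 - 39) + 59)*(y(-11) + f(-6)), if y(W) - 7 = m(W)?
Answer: -16*√22 ≈ -75.047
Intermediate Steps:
m(h) = -6 + 2*h (m(h) = h + (h - 6) = h + (-6 + h) = -6 + 2*h)
y(W) = 1 + 2*W (y(W) = 7 + (-6 + 2*W) = 1 + 2*W)
√((2 - 39) + 59)*(y(-11) + f(-6)) = √((2 - 39) + 59)*((1 + 2*(-11)) + 5) = √(-37 + 59)*((1 - 22) + 5) = √22*(-21 + 5) = √22*(-16) = -16*√22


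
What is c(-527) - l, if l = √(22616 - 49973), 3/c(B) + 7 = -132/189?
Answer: -189/485 - I*√27357 ≈ -0.38969 - 165.4*I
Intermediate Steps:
c(B) = -189/485 (c(B) = 3/(-7 - 132/189) = 3/(-7 - 132*1/189) = 3/(-7 - 44/63) = 3/(-485/63) = 3*(-63/485) = -189/485)
l = I*√27357 (l = √(-27357) = I*√27357 ≈ 165.4*I)
c(-527) - l = -189/485 - I*√27357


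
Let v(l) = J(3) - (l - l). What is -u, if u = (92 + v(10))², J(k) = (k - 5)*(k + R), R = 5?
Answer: -5776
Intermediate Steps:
J(k) = (-5 + k)*(5 + k) (J(k) = (k - 5)*(k + 5) = (-5 + k)*(5 + k))
v(l) = -16 (v(l) = (-25 + 3²) - (l - l) = (-25 + 9) - 1*0 = -16 + 0 = -16)
u = 5776 (u = (92 - 16)² = 76² = 5776)
-u = -1*5776 = -5776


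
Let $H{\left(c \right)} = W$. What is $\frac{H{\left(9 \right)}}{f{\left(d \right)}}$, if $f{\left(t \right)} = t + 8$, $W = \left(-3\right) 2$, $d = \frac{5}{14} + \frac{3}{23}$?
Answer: $- \frac{644}{911} \approx -0.70692$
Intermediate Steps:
$d = \frac{157}{322}$ ($d = 5 \cdot \frac{1}{14} + 3 \cdot \frac{1}{23} = \frac{5}{14} + \frac{3}{23} = \frac{157}{322} \approx 0.48758$)
$W = -6$
$H{\left(c \right)} = -6$
$f{\left(t \right)} = 8 + t$
$\frac{H{\left(9 \right)}}{f{\left(d \right)}} = - \frac{6}{8 + \frac{157}{322}} = - \frac{6}{\frac{2733}{322}} = \left(-6\right) \frac{322}{2733} = - \frac{644}{911}$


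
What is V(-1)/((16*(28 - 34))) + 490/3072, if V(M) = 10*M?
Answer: 135/512 ≈ 0.26367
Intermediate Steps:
V(-1)/((16*(28 - 34))) + 490/3072 = (10*(-1))/((16*(28 - 34))) + 490/3072 = -10/(16*(-6)) + 490*(1/3072) = -10/(-96) + 245/1536 = -10*(-1/96) + 245/1536 = 5/48 + 245/1536 = 135/512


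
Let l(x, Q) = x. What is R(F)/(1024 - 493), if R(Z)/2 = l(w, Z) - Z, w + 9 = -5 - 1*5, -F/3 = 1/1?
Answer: -32/531 ≈ -0.060264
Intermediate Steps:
F = -3 (F = -3/1 = -3*1 = -3)
w = -19 (w = -9 + (-5 - 1*5) = -9 + (-5 - 5) = -9 - 10 = -19)
R(Z) = -38 - 2*Z (R(Z) = 2*(-19 - Z) = -38 - 2*Z)
R(F)/(1024 - 493) = (-38 - 2*(-3))/(1024 - 493) = (-38 + 6)/531 = (1/531)*(-32) = -32/531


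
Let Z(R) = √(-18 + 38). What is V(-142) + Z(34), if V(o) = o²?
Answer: 20164 + 2*√5 ≈ 20168.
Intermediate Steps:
Z(R) = 2*√5 (Z(R) = √20 = 2*√5)
V(-142) + Z(34) = (-142)² + 2*√5 = 20164 + 2*√5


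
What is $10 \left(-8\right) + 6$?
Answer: $-74$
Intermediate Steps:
$10 \left(-8\right) + 6 = -80 + 6 = -74$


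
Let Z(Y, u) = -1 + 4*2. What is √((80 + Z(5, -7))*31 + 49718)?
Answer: √52415 ≈ 228.94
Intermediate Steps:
Z(Y, u) = 7 (Z(Y, u) = -1 + 8 = 7)
√((80 + Z(5, -7))*31 + 49718) = √((80 + 7)*31 + 49718) = √(87*31 + 49718) = √(2697 + 49718) = √52415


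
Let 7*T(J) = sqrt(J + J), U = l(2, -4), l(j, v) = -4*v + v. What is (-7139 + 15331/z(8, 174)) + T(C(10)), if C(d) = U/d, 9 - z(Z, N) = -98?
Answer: -748542/107 + 2*sqrt(15)/35 ≈ -6995.5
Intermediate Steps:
l(j, v) = -3*v
U = 12 (U = -3*(-4) = 12)
z(Z, N) = 107 (z(Z, N) = 9 - 1*(-98) = 9 + 98 = 107)
C(d) = 12/d
T(J) = sqrt(2)*sqrt(J)/7 (T(J) = sqrt(J + J)/7 = sqrt(2*J)/7 = (sqrt(2)*sqrt(J))/7 = sqrt(2)*sqrt(J)/7)
(-7139 + 15331/z(8, 174)) + T(C(10)) = (-7139 + 15331/107) + sqrt(2)*sqrt(12/10)/7 = (-7139 + 15331*(1/107)) + sqrt(2)*sqrt(12*(1/10))/7 = (-7139 + 15331/107) + sqrt(2)*sqrt(6/5)/7 = -748542/107 + sqrt(2)*(sqrt(30)/5)/7 = -748542/107 + 2*sqrt(15)/35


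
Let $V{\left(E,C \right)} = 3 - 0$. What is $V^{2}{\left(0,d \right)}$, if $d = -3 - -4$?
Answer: $9$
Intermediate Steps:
$d = 1$ ($d = -3 + 4 = 1$)
$V{\left(E,C \right)} = 3$ ($V{\left(E,C \right)} = 3 + 0 = 3$)
$V^{2}{\left(0,d \right)} = 3^{2} = 9$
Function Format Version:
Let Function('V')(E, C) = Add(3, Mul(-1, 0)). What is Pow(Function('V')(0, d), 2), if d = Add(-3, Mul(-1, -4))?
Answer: 9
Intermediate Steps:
d = 1 (d = Add(-3, 4) = 1)
Function('V')(E, C) = 3 (Function('V')(E, C) = Add(3, 0) = 3)
Pow(Function('V')(0, d), 2) = Pow(3, 2) = 9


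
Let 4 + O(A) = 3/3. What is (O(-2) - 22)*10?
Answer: -250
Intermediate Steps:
O(A) = -3 (O(A) = -4 + 3/3 = -4 + 3*(⅓) = -4 + 1 = -3)
(O(-2) - 22)*10 = (-3 - 22)*10 = -25*10 = -250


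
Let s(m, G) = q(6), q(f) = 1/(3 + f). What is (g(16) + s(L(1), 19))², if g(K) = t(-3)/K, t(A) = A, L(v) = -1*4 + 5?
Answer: 121/20736 ≈ 0.0058353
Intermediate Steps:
L(v) = 1 (L(v) = -4 + 5 = 1)
s(m, G) = ⅑ (s(m, G) = 1/(3 + 6) = 1/9 = ⅑)
g(K) = -3/K
(g(16) + s(L(1), 19))² = (-3/16 + ⅑)² = (-11/144)² = 121/20736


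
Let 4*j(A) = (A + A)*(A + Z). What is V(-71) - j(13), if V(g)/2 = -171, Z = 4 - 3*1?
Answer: -433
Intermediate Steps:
Z = 1 (Z = 4 - 3 = 1)
j(A) = A*(1 + A)/2 (j(A) = ((A + A)*(A + 1))/4 = ((2*A)*(1 + A))/4 = (2*A*(1 + A))/4 = A*(1 + A)/2)
V(g) = -342 (V(g) = 2*(-171) = -342)
V(-71) - j(13) = -342 - 13*(1 + 13)/2 = -342 - 13*14/2 = -342 - 1*91 = -342 - 91 = -433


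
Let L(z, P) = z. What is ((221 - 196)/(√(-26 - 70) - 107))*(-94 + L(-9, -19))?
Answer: 55105/2309 + 2060*I*√6/2309 ≈ 23.865 + 2.1853*I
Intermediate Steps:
((221 - 196)/(√(-26 - 70) - 107))*(-94 + L(-9, -19)) = ((221 - 196)/(√(-26 - 70) - 107))*(-94 - 9) = (25/(√(-96) - 107))*(-103) = (25/(4*I*√6 - 107))*(-103) = (25/(-107 + 4*I*√6))*(-103) = -2575/(-107 + 4*I*√6)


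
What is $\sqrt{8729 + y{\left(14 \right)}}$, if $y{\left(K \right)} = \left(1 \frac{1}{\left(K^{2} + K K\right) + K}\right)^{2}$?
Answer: $\frac{3 \sqrt{159872605}}{406} \approx 93.429$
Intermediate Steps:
$y{\left(K \right)} = \frac{1}{\left(K + 2 K^{2}\right)^{2}}$ ($y{\left(K \right)} = \left(1 \frac{1}{\left(K^{2} + K^{2}\right) + K}\right)^{2} = \left(1 \frac{1}{2 K^{2} + K}\right)^{2} = \left(1 \frac{1}{K + 2 K^{2}}\right)^{2} = \left(\frac{1}{K + 2 K^{2}}\right)^{2} = \frac{1}{\left(K + 2 K^{2}\right)^{2}}$)
$\sqrt{8729 + y{\left(14 \right)}} = \sqrt{8729 + \frac{1}{196 \left(1 + 2 \cdot 14\right)^{2}}} = \sqrt{8729 + \frac{1}{196 \left(1 + 28\right)^{2}}} = \sqrt{8729 + \frac{1}{196 \cdot 841}} = \sqrt{8729 + \frac{1}{196} \cdot \frac{1}{841}} = \sqrt{8729 + \frac{1}{164836}} = \sqrt{\frac{1438853445}{164836}} = \frac{3 \sqrt{159872605}}{406}$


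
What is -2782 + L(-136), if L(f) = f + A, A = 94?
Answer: -2824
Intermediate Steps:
L(f) = 94 + f (L(f) = f + 94 = 94 + f)
-2782 + L(-136) = -2782 + (94 - 136) = -2782 - 42 = -2824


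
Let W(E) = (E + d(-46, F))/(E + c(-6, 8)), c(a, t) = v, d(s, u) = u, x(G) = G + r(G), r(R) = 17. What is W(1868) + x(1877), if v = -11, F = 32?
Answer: 3519058/1857 ≈ 1895.0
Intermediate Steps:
x(G) = 17 + G (x(G) = G + 17 = 17 + G)
c(a, t) = -11
W(E) = (32 + E)/(-11 + E) (W(E) = (E + 32)/(E - 11) = (32 + E)/(-11 + E))
W(1868) + x(1877) = (32 + 1868)/(-11 + 1868) + (17 + 1877) = 1900/1857 + 1894 = 3519058/1857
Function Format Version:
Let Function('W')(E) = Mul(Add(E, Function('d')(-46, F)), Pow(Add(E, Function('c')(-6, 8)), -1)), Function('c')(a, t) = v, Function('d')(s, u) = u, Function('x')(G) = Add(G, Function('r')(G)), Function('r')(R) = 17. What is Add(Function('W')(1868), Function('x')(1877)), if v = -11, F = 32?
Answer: Rational(3519058, 1857) ≈ 1895.0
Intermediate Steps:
Function('x')(G) = Add(17, G) (Function('x')(G) = Add(G, 17) = Add(17, G))
Function('c')(a, t) = -11
Function('W')(E) = Mul(Pow(Add(-11, E), -1), Add(32, E)) (Function('W')(E) = Mul(Add(E, 32), Pow(Add(E, -11), -1)) = Mul(Add(32, E), Pow(Add(-11, E), -1)) = Mul(Pow(Add(-11, E), -1), Add(32, E)))
Add(Function('W')(1868), Function('x')(1877)) = Add(Mul(Pow(Add(-11, 1868), -1), Add(32, 1868)), Add(17, 1877)) = Add(Mul(Pow(1857, -1), 1900), 1894) = Add(Mul(Rational(1, 1857), 1900), 1894) = Add(Rational(1900, 1857), 1894) = Rational(3519058, 1857)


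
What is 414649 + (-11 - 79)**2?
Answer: 422749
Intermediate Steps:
414649 + (-11 - 79)**2 = 414649 + (-90)**2 = 414649 + 8100 = 422749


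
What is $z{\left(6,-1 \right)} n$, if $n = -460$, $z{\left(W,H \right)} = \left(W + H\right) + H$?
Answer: $-1840$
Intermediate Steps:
$z{\left(W,H \right)} = W + 2 H$ ($z{\left(W,H \right)} = \left(H + W\right) + H = W + 2 H$)
$z{\left(6,-1 \right)} n = \left(6 + 2 \left(-1\right)\right) \left(-460\right) = \left(6 - 2\right) \left(-460\right) = 4 \left(-460\right) = -1840$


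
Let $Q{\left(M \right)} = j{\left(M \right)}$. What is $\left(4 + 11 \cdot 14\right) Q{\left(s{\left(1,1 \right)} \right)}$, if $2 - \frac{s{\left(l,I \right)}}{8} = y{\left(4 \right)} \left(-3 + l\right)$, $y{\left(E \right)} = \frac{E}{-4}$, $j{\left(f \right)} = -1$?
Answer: $-158$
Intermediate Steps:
$y{\left(E \right)} = - \frac{E}{4}$ ($y{\left(E \right)} = E \left(- \frac{1}{4}\right) = - \frac{E}{4}$)
$s{\left(l,I \right)} = -8 + 8 l$ ($s{\left(l,I \right)} = 16 - 8 \left(- \frac{1}{4}\right) 4 \left(-3 + l\right) = 16 - 8 \left(- (-3 + l)\right) = 16 - 8 \left(3 - l\right) = 16 + \left(-24 + 8 l\right) = -8 + 8 l$)
$Q{\left(M \right)} = -1$
$\left(4 + 11 \cdot 14\right) Q{\left(s{\left(1,1 \right)} \right)} = \left(4 + 11 \cdot 14\right) \left(-1\right) = \left(4 + 154\right) \left(-1\right) = 158 \left(-1\right) = -158$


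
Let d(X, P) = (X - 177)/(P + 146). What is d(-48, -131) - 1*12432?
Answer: -12447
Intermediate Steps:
d(X, P) = (-177 + X)/(146 + P)
d(-48, -131) - 1*12432 = (-177 - 48)/(146 - 131) - 1*12432 = -225/15 - 12432 = (1/15)*(-225) - 12432 = -15 - 12432 = -12447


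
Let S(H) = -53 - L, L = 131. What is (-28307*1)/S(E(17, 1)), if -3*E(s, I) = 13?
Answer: 28307/184 ≈ 153.84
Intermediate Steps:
E(s, I) = -13/3 (E(s, I) = -1/3*13 = -13/3)
S(H) = -184 (S(H) = -53 - 1*131 = -53 - 131 = -184)
(-28307*1)/S(E(17, 1)) = -28307*1/(-184) = -28307*(-1/184) = 28307/184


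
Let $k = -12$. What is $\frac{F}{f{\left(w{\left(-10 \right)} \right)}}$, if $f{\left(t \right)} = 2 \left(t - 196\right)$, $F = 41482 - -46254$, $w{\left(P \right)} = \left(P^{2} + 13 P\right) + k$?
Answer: $- \frac{21934}{119} \approx -184.32$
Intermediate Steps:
$w{\left(P \right)} = -12 + P^{2} + 13 P$ ($w{\left(P \right)} = \left(P^{2} + 13 P\right) - 12 = -12 + P^{2} + 13 P$)
$F = 87736$ ($F = 41482 + 46254 = 87736$)
$f{\left(t \right)} = -392 + 2 t$ ($f{\left(t \right)} = 2 \left(-196 + t\right) = -392 + 2 t$)
$\frac{F}{f{\left(w{\left(-10 \right)} \right)}} = \frac{87736}{-392 + 2 \left(-12 + \left(-10\right)^{2} + 13 \left(-10\right)\right)} = \frac{87736}{-392 + 2 \left(-12 + 100 - 130\right)} = \frac{87736}{-392 + 2 \left(-42\right)} = \frac{87736}{-392 - 84} = \frac{87736}{-476} = 87736 \left(- \frac{1}{476}\right) = - \frac{21934}{119}$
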